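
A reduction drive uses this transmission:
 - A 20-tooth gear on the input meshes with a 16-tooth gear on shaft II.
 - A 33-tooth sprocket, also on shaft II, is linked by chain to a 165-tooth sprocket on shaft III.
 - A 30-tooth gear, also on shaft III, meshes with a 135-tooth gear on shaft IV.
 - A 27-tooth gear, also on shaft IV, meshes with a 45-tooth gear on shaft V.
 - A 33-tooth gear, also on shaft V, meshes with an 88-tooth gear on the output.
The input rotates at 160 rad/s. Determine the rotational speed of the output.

Gear mesh: ratio = 16/20 = 0.8, so shaft II turns at 160 / 0.8 = 200 rad/s.
Chain: ratio = 165/33 = 5, so shaft III turns at 200 / 5 = 40 rad/s.
Gear mesh: ratio = 135/30 = 4.5, so shaft IV turns at 40 / 4.5 = 8.8889 rad/s.
Gear mesh: ratio = 45/27 = 1.6667, so shaft V turns at 8.8889 / 1.6667 = 5.3333 rad/s.
Gear mesh: ratio = 88/33 = 2.6667, so the output turns at 5.3333 / 2.6667 = 2 rad/s.

2 rad/s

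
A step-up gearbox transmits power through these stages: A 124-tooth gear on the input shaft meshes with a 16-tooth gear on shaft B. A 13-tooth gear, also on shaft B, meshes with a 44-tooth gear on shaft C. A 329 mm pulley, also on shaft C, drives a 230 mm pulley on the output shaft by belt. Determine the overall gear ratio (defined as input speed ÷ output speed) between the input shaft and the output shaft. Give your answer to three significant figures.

Each stage contributes driven/driver: gear mesh 16/124 = 0.12903, gear mesh 44/13 = 3.3846, belt 230/329 = 0.69909.
Overall: 0.12903 × 3.3846 × 0.69909 = 0.30531.

0.305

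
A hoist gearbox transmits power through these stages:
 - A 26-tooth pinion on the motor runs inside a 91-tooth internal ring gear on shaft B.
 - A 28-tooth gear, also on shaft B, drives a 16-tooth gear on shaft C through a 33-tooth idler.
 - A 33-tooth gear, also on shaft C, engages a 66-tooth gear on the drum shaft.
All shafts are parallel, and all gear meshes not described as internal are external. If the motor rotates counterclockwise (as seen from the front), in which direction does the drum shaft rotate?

the motor → shaft B: internal mesh, same direction → CCW.
shaft B → shaft C: driver → idler → driven is 2 external meshes, 2 reversals → CCW.
shaft C → the drum shaft: external mesh, 1 reversal → CW.
3 reversals in total — an odd number — so the drum shaft turns opposite to the motor.

clockwise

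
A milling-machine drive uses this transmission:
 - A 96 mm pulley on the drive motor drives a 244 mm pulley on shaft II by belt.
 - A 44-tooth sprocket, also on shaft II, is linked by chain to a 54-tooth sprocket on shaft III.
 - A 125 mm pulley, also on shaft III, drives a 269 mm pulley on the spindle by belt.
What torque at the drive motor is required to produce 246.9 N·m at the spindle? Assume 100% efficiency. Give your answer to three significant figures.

36.8 N·m

Overall ratio R = 2.5417 × 1.2273 × 2.152 = 6.7128.
Input torque = output torque / R = 246.9 / 6.7128 = 36.781 N·m.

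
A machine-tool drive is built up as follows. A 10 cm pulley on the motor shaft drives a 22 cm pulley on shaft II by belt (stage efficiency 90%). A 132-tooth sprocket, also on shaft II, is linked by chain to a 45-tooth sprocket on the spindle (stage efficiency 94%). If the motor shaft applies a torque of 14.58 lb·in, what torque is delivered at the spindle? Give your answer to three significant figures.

9.25 lb·in

Belt: ratio = 22/10 = 2.2; torque at shaft II = 14.58 × 2.2 × 0.90 = 28.868 lb·in.
Chain: ratio = 45/132 = 0.34091; torque at the spindle = 28.868 × 0.34091 × 0.94 = 9.251 lb·in.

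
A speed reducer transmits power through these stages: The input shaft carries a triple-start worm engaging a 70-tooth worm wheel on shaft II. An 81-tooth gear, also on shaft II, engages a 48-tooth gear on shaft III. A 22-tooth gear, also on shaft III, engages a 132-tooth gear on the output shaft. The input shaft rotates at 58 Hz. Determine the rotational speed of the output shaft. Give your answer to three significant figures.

0.699 Hz

the input shaft → shaft II (worm, 70/3): 58 ÷ 23.333 = 2.4857 Hz
shaft II → shaft III (gear mesh, 48/81): 2.4857 ÷ 0.59259 = 4.1946 Hz
shaft III → the output shaft (gear mesh, 132/22): 4.1946 ÷ 6 = 0.69911 Hz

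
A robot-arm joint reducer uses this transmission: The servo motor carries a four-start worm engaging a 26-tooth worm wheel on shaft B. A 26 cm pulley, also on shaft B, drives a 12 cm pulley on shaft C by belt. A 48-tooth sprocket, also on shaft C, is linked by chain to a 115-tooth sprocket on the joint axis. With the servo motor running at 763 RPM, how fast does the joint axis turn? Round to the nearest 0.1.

106.2 RPM

Worm: ratio = 26/4 = 6.5, so shaft B turns at 763 / 6.5 = 117.38 RPM.
Belt: ratio = 12/26 = 0.46154, so shaft C turns at 117.38 / 0.46154 = 254.33 RPM.
Chain: ratio = 115/48 = 2.3958, so the joint axis turns at 254.33 / 2.3958 = 106.16 RPM.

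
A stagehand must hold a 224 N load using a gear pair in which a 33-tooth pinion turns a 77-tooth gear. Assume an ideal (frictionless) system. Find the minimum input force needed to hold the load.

96 N

Gear pair MA = 77/33 = 2.3333.
Effort = load / MA = 224 / 2.3333 = 96 N.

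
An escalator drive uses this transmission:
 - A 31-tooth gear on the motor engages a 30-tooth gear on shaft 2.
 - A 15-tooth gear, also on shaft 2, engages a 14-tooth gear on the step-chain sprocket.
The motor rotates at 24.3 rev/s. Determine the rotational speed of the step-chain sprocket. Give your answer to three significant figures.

the motor → shaft 2 (gear mesh, 30/31): 24.3 ÷ 0.96774 = 25.11 rev/s
shaft 2 → the step-chain sprocket (gear mesh, 14/15): 25.11 ÷ 0.93333 = 26.904 rev/s

26.9 rev/s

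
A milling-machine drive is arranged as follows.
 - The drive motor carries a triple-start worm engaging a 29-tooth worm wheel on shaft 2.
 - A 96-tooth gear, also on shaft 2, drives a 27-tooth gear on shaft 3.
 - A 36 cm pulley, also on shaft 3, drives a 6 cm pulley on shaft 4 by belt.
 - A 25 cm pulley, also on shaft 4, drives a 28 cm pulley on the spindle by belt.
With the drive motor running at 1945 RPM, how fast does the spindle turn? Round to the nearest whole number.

the drive motor → shaft 2 (worm, 29/3): 1945 ÷ 9.6667 = 201.21 RPM
shaft 2 → shaft 3 (gear mesh, 27/96): 201.21 ÷ 0.28125 = 715.4 RPM
shaft 3 → shaft 4 (belt, 6/36): 715.4 ÷ 0.16667 = 4292.4 RPM
shaft 4 → the spindle (belt, 28/25): 4292.4 ÷ 1.12 = 3832.5 RPM

3833 RPM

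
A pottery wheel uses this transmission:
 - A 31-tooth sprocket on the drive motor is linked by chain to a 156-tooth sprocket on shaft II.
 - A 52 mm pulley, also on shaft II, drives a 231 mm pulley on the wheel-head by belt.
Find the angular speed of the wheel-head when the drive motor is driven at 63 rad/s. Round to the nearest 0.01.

2.82 rad/s

the drive motor → shaft II (chain, 156/31): 63 ÷ 5.0323 = 12.519 rad/s
shaft II → the wheel-head (belt, 231/52): 12.519 ÷ 4.4423 = 2.8182 rad/s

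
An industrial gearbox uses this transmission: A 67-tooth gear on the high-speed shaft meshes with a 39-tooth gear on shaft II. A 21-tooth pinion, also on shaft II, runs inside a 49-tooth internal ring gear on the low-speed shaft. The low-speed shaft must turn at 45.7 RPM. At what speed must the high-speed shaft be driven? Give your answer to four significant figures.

Overall ratio R = 0.58209 × 2.3333 = 1.3582.
Required input speed = output speed × R = 45.7 × 1.3582 = 62.07 RPM.

62.07 RPM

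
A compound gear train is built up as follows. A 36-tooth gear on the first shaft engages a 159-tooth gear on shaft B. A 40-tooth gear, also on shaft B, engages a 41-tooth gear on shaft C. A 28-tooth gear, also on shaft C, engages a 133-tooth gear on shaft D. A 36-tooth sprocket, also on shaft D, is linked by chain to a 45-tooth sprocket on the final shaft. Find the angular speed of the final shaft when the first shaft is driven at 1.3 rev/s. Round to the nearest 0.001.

the first shaft → shaft B (gear mesh, 159/36): 1.3 ÷ 4.4167 = 0.29434 rev/s
shaft B → shaft C (gear mesh, 41/40): 0.29434 ÷ 1.025 = 0.28716 rev/s
shaft C → shaft D (gear mesh, 133/28): 0.28716 ÷ 4.75 = 0.060455 rev/s
shaft D → the final shaft (chain, 45/36): 0.060455 ÷ 1.25 = 0.048364 rev/s

0.048 rev/s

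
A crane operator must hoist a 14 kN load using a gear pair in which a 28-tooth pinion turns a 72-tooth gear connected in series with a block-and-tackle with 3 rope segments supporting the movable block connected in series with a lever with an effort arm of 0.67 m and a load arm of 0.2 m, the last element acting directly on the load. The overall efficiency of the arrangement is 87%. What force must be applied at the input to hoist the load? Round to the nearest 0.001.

0.623 kN

Gear pair MA = 72/28 = 2.5714.
Block-and-tackle MA = number of supporting rope parts = 3.
Lever MA = effort arm / load arm = 0.67/0.2 = 3.35.
Combined ideal MA = 2.5714 × 3 × 3.35 = 25.843.
Actual MA = 25.843 × 0.87 = 22.483.
Effort = load / actual MA = 14 / 22.483 = 0.62268 kN.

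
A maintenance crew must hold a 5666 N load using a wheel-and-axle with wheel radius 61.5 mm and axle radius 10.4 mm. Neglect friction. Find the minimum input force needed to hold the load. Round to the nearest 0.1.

Wheel-and-axle MA = R/r = 61.5/10.4 = 5.9135.
Effort = load / MA = 5666 / 5.9135 = 958.15 N.

958.2 N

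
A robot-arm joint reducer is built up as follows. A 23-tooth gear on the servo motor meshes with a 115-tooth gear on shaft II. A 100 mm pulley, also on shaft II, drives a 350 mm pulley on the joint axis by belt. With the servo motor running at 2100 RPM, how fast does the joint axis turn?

Gear mesh: ratio = 115/23 = 5, so shaft II turns at 2100 / 5 = 420 RPM.
Belt: ratio = 350/100 = 3.5, so the joint axis turns at 420 / 3.5 = 120 RPM.

120 RPM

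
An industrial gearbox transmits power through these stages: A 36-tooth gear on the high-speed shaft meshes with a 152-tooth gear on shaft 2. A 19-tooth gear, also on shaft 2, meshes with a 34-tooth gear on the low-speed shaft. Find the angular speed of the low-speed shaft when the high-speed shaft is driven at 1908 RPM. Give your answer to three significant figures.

gear mesh 152/36 = 4.2222 → 1908/4.2222 = 451.89 RPM
gear mesh 34/19 = 1.7895 → 451.89/1.7895 = 252.53 RPM

253 RPM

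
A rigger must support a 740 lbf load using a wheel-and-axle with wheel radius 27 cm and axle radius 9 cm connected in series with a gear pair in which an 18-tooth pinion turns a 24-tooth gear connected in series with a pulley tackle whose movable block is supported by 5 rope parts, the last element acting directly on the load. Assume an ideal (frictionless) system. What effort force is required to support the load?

Wheel-and-axle MA = R/r = 27/9 = 3.
Gear pair MA = 24/18 = 1.3333.
Block-and-tackle MA = number of supporting rope parts = 5.
Combined ideal MA = 3 × 1.3333 × 5 = 20.
Effort = load / MA = 740 / 20 = 37 lbf.

37 lbf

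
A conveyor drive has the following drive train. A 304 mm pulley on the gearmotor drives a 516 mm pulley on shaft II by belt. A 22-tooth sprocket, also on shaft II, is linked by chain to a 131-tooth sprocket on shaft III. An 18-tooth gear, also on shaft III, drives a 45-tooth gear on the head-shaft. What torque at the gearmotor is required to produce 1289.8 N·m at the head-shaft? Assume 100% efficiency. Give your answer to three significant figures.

Overall ratio R = 1.6974 × 5.9545 × 2.5 = 25.268.
Input torque = output torque / R = 1289.8 / 25.268 = 51.046 N·m.

51.0 N·m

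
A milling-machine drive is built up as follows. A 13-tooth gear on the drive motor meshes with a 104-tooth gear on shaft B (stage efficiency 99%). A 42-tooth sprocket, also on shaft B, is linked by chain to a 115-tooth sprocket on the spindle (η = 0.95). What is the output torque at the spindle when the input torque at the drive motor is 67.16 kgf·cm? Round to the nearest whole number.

1384 kgf·cm

After the gear mesh (104/13): 67.16 × 8 × 0.99 = 531.91 kgf·cm
After the chain (115/42): 531.91 × 2.7381 × 0.95 = 1383.6 kgf·cm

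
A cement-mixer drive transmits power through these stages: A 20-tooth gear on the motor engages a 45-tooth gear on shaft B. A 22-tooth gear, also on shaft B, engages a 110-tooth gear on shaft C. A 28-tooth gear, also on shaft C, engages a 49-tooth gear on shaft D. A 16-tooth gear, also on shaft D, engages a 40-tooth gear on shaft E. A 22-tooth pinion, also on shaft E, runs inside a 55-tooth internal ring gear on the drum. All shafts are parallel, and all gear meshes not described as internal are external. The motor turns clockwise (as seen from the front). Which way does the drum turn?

the motor → shaft B: external mesh, 1 reversal → CCW.
shaft B → shaft C: external mesh, 1 reversal → CW.
shaft C → shaft D: external mesh, 1 reversal → CCW.
shaft D → shaft E: external mesh, 1 reversal → CW.
shaft E → the drum: internal mesh, same direction → CW.
4 reversals in total — an even number — so the drum turns the same way as the motor.

clockwise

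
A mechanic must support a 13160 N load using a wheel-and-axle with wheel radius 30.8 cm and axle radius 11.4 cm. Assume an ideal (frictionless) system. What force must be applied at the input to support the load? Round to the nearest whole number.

Wheel-and-axle MA = R/r = 30.8/11.4 = 2.7018.
Effort = load / MA = 13160 / 2.7018 = 4870.9 N.

4871 N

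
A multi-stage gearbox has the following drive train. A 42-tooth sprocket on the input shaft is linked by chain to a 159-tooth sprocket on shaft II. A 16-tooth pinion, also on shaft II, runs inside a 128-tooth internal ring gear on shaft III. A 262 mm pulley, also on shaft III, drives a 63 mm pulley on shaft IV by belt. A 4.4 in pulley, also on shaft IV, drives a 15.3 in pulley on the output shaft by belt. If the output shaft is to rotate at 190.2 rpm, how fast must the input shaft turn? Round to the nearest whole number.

Overall ratio R = 3.7857 × 8 × 0.24046 × 3.4773 = 25.323.
Required input speed = output speed × R = 190.2 × 25.323 = 4816.4 rpm.

4816 rpm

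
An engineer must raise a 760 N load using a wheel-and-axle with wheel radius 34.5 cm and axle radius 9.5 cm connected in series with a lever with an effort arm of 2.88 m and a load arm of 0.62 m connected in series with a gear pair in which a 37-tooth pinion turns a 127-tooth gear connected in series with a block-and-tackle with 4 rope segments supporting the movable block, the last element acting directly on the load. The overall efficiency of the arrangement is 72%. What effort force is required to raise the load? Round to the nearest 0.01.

Wheel-and-axle MA = R/r = 34.5/9.5 = 3.6316.
Lever MA = effort arm / load arm = 2.88/0.62 = 4.6452.
Gear pair MA = 127/37 = 3.4324.
Block-and-tackle MA = number of supporting rope parts = 4.
Combined ideal MA = 3.6316 × 4.6452 × 3.4324 × 4 = 231.61.
Actual MA = 231.61 × 0.72 = 166.76.
Effort = load / actual MA = 760 / 166.76 = 4.5575 N.

4.56 N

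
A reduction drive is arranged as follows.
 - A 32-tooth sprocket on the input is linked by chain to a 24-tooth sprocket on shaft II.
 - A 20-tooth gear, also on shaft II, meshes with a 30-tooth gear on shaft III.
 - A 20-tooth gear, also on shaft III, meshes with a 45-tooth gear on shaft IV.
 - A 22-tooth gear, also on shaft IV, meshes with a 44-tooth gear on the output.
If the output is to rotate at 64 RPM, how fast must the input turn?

324 RPM

Overall ratio R = 0.75 × 1.5 × 2.25 × 2 = 5.0625.
Required input speed = output speed × R = 64 × 5.0625 = 324 RPM.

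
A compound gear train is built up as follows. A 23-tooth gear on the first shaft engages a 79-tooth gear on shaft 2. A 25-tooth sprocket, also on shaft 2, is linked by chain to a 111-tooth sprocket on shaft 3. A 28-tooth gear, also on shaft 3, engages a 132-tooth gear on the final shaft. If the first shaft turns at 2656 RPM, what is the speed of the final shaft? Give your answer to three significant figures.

36.9 RPM

gear mesh 79/23 = 3.4348 → 2656/3.4348 = 773.27 RPM
chain 111/25 = 4.44 → 773.27/4.44 = 174.16 RPM
gear mesh 132/28 = 4.7143 → 174.16/4.7143 = 36.943 RPM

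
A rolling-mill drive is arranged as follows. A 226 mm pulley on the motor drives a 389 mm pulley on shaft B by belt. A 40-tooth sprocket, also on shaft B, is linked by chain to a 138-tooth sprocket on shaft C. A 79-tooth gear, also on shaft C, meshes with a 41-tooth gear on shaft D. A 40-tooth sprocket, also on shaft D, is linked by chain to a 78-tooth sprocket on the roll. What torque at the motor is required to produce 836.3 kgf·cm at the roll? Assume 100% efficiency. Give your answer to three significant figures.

Overall ratio R = 1.7212 × 3.45 × 0.51899 × 1.95 = 6.0097.
Input torque = output torque / R = 836.3 / 6.0097 = 139.16 kgf·cm.

139 kgf·cm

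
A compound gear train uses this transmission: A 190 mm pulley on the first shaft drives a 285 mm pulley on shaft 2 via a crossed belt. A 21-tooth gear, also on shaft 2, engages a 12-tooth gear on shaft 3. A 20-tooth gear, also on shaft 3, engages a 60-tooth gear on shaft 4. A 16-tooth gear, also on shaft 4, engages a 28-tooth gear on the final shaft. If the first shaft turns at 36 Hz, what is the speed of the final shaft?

the first shaft → shaft 2 (belt, 285/190): 36 ÷ 1.5 = 24 Hz
shaft 2 → shaft 3 (gear mesh, 12/21): 24 ÷ 0.57143 = 42 Hz
shaft 3 → shaft 4 (gear mesh, 60/20): 42 ÷ 3 = 14 Hz
shaft 4 → the final shaft (gear mesh, 28/16): 14 ÷ 1.75 = 8 Hz

8 Hz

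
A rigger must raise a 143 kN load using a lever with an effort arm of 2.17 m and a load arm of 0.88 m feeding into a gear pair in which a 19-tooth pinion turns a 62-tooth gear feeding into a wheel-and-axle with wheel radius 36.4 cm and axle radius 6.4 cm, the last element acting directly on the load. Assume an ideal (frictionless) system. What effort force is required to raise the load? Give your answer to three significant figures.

3.12 kN

Lever MA = effort arm / load arm = 2.17/0.88 = 2.4659.
Gear pair MA = 62/19 = 3.2632.
Wheel-and-axle MA = R/r = 36.4/6.4 = 5.6875.
Combined ideal MA = 2.4659 × 3.2632 × 5.6875 = 45.765.
Effort = load / MA = 143 / 45.765 = 3.1246 kN.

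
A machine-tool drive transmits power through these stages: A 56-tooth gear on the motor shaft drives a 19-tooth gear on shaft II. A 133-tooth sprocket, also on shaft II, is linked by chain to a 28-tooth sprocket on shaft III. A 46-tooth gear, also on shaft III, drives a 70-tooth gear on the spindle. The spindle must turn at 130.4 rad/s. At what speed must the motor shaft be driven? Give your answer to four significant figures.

14.17 rad/s

Overall ratio R = 0.33929 × 0.21053 × 1.5217 = 0.1087.
Required input speed = output speed × R = 130.4 × 0.1087 = 14.174 rad/s.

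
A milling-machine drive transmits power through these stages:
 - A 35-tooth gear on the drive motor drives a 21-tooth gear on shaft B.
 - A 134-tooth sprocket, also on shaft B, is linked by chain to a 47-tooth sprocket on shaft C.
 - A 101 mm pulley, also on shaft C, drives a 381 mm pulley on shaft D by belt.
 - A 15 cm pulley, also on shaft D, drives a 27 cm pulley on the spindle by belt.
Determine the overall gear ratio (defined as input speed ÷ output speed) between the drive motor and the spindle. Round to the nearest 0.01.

Each stage contributes driven/driver: gear mesh 21/35 = 0.6, chain 47/134 = 0.35075, belt 381/101 = 3.7723, belt 27/15 = 1.8.
Overall: 0.6 × 0.35075 × 3.7723 × 1.8 = 1.429.

1.43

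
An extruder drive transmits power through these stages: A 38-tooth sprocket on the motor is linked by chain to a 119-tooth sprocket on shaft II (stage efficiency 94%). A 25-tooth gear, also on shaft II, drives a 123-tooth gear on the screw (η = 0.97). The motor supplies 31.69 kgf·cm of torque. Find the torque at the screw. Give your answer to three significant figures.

Chain: ratio = 119/38 = 3.1316; torque at shaft II = 31.69 × 3.1316 × 0.94 = 93.285 kgf·cm.
Gear mesh: ratio = 123/25 = 4.92; torque at the screw = 93.285 × 4.92 × 0.97 = 445.2 kgf·cm.

445 kgf·cm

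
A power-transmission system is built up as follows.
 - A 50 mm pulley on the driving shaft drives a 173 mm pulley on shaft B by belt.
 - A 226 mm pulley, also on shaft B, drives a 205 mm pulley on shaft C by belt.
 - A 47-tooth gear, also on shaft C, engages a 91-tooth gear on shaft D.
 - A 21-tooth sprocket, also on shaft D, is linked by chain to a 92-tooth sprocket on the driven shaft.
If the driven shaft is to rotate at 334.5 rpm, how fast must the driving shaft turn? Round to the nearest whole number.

Overall ratio R = 3.46 × 0.90708 × 1.9362 × 4.381 = 26.622.
Required input speed = output speed × R = 334.5 × 26.622 = 8904.9 rpm.

8905 rpm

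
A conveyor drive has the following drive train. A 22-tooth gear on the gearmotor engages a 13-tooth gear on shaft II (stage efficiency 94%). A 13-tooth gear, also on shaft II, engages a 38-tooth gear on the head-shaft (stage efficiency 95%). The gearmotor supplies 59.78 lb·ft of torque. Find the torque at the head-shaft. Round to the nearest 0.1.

Gear mesh: ratio = 13/22 = 0.59091; torque at shaft II = 59.78 × 0.59091 × 0.94 = 33.205 lb·ft.
Gear mesh: ratio = 38/13 = 2.9231; torque at the head-shaft = 33.205 × 2.9231 × 0.95 = 92.208 lb·ft.

92.2 lb·ft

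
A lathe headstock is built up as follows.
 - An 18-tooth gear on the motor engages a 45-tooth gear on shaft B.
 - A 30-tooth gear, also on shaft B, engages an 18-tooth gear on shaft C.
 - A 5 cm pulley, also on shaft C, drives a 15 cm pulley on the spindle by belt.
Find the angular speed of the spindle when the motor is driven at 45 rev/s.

10 rev/s

Gear mesh: ratio = 45/18 = 2.5, so shaft B turns at 45 / 2.5 = 18 rev/s.
Gear mesh: ratio = 18/30 = 0.6, so shaft C turns at 18 / 0.6 = 30 rev/s.
Belt: ratio = 15/5 = 3, so the spindle turns at 30 / 3 = 10 rev/s.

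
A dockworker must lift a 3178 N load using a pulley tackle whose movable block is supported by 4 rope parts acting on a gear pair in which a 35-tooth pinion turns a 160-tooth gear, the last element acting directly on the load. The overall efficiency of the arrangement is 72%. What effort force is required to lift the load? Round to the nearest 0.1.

241.4 N

Block-and-tackle MA = number of supporting rope parts = 4.
Gear pair MA = 160/35 = 4.5714.
Combined ideal MA = 4 × 4.5714 = 18.286.
Actual MA = 18.286 × 0.72 = 13.166.
Effort = load / actual MA = 3178 / 13.166 = 241.38 N.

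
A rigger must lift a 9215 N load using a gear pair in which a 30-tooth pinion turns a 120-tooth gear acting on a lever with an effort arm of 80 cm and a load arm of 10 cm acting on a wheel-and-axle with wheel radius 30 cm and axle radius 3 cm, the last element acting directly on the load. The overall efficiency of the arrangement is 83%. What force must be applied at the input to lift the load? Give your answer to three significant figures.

34.7 N

Gear pair MA = 120/30 = 4.
Lever MA = effort arm / load arm = 80/10 = 8.
Wheel-and-axle MA = R/r = 30/3 = 10.
Combined ideal MA = 4 × 8 × 10 = 320.
Actual MA = 320 × 0.83 = 265.6.
Effort = load / actual MA = 9215 / 265.6 = 34.695 N.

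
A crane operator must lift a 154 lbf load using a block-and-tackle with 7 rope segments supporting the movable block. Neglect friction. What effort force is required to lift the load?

22 lbf

Block-and-tackle MA = number of supporting rope parts = 7.
Effort = load / MA = 154 / 7 = 22 lbf.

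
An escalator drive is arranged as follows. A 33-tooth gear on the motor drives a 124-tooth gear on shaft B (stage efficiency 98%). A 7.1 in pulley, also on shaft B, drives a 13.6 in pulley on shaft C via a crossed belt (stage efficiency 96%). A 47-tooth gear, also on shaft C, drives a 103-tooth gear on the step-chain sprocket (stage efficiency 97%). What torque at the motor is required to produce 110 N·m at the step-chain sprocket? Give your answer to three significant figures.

7.64 N·m

Overall ratio R = 3.7576 × 1.9155 × 2.1915 = 15.773; overall efficiency η = 0.98 × 0.96 × 0.97 = 0.9126.
Input torque = output torque / (R × η) = 110 / (15.773 × 0.9126) = 7.6418 N·m.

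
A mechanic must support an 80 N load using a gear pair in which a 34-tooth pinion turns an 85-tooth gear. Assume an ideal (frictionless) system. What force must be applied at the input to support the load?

32 N

Gear pair MA = 85/34 = 2.5.
Effort = load / MA = 80 / 2.5 = 32 N.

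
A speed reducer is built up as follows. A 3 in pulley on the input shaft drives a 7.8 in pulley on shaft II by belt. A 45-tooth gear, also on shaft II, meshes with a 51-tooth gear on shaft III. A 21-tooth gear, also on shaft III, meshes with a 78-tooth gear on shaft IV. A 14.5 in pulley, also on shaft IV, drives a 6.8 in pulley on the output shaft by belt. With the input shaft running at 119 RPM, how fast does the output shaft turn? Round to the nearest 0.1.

23.2 RPM

belt 7.8/3 = 2.6 → 119/2.6 = 45.769 RPM
gear mesh 51/45 = 1.1333 → 45.769/1.1333 = 40.385 RPM
gear mesh 78/21 = 3.7143 → 40.385/3.7143 = 10.873 RPM
belt 6.8/14.5 = 0.46897 → 10.873/0.46897 = 23.185 RPM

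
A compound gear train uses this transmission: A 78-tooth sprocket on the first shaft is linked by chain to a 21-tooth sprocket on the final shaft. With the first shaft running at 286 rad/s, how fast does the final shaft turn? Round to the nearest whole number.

1062 rad/s

Chain: ratio = 21/78 = 0.26923, so the final shaft turns at 286 / 0.26923 = 1062.3 rad/s.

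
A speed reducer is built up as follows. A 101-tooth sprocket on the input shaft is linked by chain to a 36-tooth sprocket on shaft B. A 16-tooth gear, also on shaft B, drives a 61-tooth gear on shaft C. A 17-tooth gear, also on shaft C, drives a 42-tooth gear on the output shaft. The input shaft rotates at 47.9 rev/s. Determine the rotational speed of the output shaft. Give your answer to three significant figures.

chain 36/101 = 0.35644 → 47.9/0.35644 = 134.39 rev/s
gear mesh 61/16 = 3.8125 → 134.39/3.8125 = 35.249 rev/s
gear mesh 42/17 = 2.4706 → 35.249/2.4706 = 14.267 rev/s

14.3 rev/s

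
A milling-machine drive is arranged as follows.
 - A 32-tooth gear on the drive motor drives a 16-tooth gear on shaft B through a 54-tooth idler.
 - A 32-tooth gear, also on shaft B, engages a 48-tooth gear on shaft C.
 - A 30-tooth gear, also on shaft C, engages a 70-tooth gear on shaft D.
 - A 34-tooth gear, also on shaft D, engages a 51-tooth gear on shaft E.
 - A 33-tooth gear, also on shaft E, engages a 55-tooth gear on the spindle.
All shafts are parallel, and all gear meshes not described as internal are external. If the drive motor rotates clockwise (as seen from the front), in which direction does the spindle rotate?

clockwise

the drive motor → shaft B: driver → idler → driven is 2 external meshes, 2 reversals → CW.
shaft B → shaft C: external mesh, 1 reversal → CCW.
shaft C → shaft D: external mesh, 1 reversal → CW.
shaft D → shaft E: external mesh, 1 reversal → CCW.
shaft E → the spindle: external mesh, 1 reversal → CW.
6 reversals in total — an even number — so the spindle turns the same way as the drive motor.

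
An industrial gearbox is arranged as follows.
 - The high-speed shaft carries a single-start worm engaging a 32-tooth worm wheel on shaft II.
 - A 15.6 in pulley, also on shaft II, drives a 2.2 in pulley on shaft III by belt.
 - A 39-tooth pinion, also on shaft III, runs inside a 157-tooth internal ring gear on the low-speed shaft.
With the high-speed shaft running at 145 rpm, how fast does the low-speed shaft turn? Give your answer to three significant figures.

Worm: ratio = 32/1 = 32, so shaft II turns at 145 / 32 = 4.5312 rpm.
Belt: ratio = 2.2/15.6 = 0.14103, so shaft III turns at 4.5312 / 0.14103 = 32.131 rpm.
Internal gear: ratio = 157/39 = 4.0256, so the low-speed shaft turns at 32.131 / 4.0256 = 7.9815 rpm.

7.98 rpm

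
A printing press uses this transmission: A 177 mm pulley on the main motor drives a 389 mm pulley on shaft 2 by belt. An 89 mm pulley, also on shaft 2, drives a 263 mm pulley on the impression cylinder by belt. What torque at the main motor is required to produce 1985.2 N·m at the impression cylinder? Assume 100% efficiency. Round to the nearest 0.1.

Overall ratio R = 2.1977 × 2.9551 = 6.4944.
Input torque = output torque / R = 1985.2 / 6.4944 = 305.68 N·m.

305.7 N·m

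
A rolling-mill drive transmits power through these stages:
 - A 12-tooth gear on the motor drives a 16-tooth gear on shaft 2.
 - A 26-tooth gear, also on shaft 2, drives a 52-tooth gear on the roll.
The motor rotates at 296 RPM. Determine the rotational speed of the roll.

111 RPM

Gear mesh: ratio = 16/12 = 1.3333, so shaft 2 turns at 296 / 1.3333 = 222 RPM.
Gear mesh: ratio = 52/26 = 2, so the roll turns at 222 / 2 = 111 RPM.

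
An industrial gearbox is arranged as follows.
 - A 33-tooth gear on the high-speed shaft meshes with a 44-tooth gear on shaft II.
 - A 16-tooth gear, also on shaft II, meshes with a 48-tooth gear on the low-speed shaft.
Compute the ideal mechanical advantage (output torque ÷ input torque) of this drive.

4

Each stage contributes driven/driver: gear mesh 44/33 = 1.3333, gear mesh 48/16 = 3.
Overall: 1.3333 × 3 = 4.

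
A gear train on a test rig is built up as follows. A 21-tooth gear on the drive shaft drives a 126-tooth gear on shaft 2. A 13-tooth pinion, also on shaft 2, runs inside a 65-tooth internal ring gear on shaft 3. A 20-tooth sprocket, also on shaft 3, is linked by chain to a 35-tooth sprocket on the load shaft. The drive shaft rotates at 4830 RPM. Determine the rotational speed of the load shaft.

92 RPM

the drive shaft → shaft 2 (gear mesh, 126/21): 4830 ÷ 6 = 805 RPM
shaft 2 → shaft 3 (internal gear, 65/13): 805 ÷ 5 = 161 RPM
shaft 3 → the load shaft (chain, 35/20): 161 ÷ 1.75 = 92 RPM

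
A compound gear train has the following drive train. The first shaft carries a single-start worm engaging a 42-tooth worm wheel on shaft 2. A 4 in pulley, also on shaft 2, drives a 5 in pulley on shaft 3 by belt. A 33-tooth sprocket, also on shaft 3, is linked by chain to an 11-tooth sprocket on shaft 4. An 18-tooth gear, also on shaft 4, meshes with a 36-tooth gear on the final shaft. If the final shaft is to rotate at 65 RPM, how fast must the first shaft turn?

2275 RPM

Overall ratio R = 42 × 1.25 × 0.33333 × 2 = 35.
Required input speed = output speed × R = 65 × 35 = 2275 RPM.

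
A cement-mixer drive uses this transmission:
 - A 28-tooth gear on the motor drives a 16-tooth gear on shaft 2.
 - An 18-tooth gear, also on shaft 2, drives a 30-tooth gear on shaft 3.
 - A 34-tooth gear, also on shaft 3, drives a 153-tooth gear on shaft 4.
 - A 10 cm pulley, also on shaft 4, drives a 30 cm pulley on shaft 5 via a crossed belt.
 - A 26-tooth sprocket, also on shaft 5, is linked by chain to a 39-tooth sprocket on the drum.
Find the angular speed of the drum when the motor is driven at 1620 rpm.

Gear mesh: ratio = 16/28 = 0.57143, so shaft 2 turns at 1620 / 0.57143 = 2835 rpm.
Gear mesh: ratio = 30/18 = 1.6667, so shaft 3 turns at 2835 / 1.6667 = 1701 rpm.
Gear mesh: ratio = 153/34 = 4.5, so shaft 4 turns at 1701 / 4.5 = 378 rpm.
Belt: ratio = 30/10 = 3, so shaft 5 turns at 378 / 3 = 126 rpm.
Chain: ratio = 39/26 = 1.5, so the drum turns at 126 / 1.5 = 84 rpm.

84 rpm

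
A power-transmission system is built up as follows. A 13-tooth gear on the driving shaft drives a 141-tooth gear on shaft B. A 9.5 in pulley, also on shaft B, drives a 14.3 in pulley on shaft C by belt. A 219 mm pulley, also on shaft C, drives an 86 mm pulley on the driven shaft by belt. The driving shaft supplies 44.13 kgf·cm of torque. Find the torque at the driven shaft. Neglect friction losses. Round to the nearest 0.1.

gear mesh 141/13 = 10.846 → τ = 44.13·10.846 = 478.64 kgf·cm
belt 14.3/9.5 = 1.5053 → τ = 478.64·1.5053 = 720.48 kgf·cm
belt 86/219 = 0.39269 → τ = 720.48·0.39269 = 282.93 kgf·cm

282.9 kgf·cm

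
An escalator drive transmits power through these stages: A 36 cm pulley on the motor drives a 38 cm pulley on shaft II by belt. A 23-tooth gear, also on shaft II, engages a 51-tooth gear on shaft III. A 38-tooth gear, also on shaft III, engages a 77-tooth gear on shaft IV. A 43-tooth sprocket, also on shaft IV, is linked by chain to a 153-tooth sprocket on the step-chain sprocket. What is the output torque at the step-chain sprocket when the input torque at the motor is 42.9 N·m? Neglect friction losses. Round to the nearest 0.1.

724.0 N·m

belt 38/36 = 1.0556 → τ = 42.9·1.0556 = 45.283 N·m
gear mesh 51/23 = 2.2174 → τ = 45.283·2.2174 = 100.41 N·m
gear mesh 77/38 = 2.0263 → τ = 100.41·2.0263 = 203.46 N·m
chain 153/43 = 3.5581 → τ = 203.46·3.5581 = 723.95 N·m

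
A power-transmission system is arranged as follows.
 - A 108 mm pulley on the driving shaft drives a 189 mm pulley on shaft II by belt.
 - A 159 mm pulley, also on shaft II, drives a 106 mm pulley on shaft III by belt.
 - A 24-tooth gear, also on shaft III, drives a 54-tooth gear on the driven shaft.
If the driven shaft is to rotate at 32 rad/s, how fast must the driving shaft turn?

Overall ratio R = 1.75 × 0.66667 × 2.25 = 2.625.
Required input speed = output speed × R = 32 × 2.625 = 84 rad/s.

84 rad/s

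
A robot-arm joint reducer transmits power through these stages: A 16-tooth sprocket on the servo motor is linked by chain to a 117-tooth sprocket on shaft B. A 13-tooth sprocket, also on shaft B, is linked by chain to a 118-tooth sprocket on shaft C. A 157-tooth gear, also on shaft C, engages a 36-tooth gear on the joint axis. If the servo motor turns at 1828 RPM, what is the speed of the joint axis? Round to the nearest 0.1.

120.1 RPM

chain 117/16 = 7.3125 → 1828/7.3125 = 249.98 RPM
chain 118/13 = 9.0769 → 249.98/9.0769 = 27.54 RPM
gear mesh 36/157 = 0.2293 → 27.54/0.2293 = 120.11 RPM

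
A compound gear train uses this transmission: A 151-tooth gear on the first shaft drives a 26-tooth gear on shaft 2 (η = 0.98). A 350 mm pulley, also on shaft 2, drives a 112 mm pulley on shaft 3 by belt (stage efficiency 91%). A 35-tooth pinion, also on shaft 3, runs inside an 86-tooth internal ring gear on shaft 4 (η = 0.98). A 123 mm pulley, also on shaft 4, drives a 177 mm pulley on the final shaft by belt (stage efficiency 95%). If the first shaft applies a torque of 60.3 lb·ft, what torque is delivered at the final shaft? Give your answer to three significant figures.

9.75 lb·ft

gear mesh 26/151 = 0.17219 → τ = 60.3·0.17219·0.98 = 10.175 lb·ft
belt 112/350 = 0.32 → τ = 10.175·0.32·0.91 = 2.963 lb·ft
internal gear 86/35 = 2.4571 → τ = 2.963·2.4571·0.98 = 7.1349 lb·ft
belt 177/123 = 1.439 → τ = 7.1349·1.439·0.95 = 9.7539 lb·ft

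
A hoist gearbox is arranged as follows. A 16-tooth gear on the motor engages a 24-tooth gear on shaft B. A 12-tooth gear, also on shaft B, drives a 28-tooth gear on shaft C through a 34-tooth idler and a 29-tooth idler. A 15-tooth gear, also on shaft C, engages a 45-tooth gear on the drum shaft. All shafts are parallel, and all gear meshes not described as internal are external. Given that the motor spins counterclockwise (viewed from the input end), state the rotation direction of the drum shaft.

clockwise

the motor → shaft B: external mesh, 1 reversal → CW.
shaft B → shaft C: driver → idler → idler → driven is 3 external meshes, 3 reversals → CCW.
shaft C → the drum shaft: external mesh, 1 reversal → CW.
5 reversals in total — an odd number — so the drum shaft turns opposite to the motor.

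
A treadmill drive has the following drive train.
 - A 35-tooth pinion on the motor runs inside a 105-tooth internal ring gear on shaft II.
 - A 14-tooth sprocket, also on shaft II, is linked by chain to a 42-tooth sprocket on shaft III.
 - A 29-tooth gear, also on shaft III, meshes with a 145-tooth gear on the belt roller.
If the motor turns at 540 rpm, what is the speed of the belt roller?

internal gear 105/35 = 3 → 540/3 = 180 rpm
chain 42/14 = 3 → 180/3 = 60 rpm
gear mesh 145/29 = 5 → 60/5 = 12 rpm

12 rpm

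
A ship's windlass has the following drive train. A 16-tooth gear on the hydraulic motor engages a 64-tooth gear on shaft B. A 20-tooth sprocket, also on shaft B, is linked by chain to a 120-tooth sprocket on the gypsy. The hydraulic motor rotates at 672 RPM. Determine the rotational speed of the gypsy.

28 RPM

Gear mesh: ratio = 64/16 = 4, so shaft B turns at 672 / 4 = 168 RPM.
Chain: ratio = 120/20 = 6, so the gypsy turns at 168 / 6 = 28 RPM.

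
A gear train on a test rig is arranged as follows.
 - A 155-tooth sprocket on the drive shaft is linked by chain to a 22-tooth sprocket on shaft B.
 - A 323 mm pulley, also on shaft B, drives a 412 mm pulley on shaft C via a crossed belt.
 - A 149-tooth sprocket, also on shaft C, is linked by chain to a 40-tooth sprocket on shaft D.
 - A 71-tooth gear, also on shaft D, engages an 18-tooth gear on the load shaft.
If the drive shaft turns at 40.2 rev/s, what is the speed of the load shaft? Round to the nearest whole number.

Chain: ratio = 22/155 = 0.14194, so shaft B turns at 40.2 / 0.14194 = 283.23 rev/s.
Belt: ratio = 412/323 = 1.2755, so shaft C turns at 283.23 / 1.2755 = 222.04 rev/s.
Chain: ratio = 40/149 = 0.26846, so shaft D turns at 222.04 / 0.26846 = 827.12 rev/s.
Gear mesh: ratio = 18/71 = 0.25352, so the load shaft turns at 827.12 / 0.25352 = 3262.5 rev/s.

3263 rev/s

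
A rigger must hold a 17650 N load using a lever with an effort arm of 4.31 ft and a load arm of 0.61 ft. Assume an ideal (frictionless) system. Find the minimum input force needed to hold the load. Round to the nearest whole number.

2498 N

Lever MA = effort arm / load arm = 4.31/0.61 = 7.0656.
Effort = load / MA = 17650 / 7.0656 = 2498 N.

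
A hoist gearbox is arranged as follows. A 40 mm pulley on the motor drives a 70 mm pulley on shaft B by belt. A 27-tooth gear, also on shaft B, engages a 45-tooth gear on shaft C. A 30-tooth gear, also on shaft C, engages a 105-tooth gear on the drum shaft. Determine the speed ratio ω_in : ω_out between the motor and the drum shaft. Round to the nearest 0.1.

10.2

Each stage contributes driven/driver: belt 70/40 = 1.75, gear mesh 45/27 = 1.6667, gear mesh 105/30 = 3.5.
Overall: 1.75 × 1.6667 × 3.5 = 10.208.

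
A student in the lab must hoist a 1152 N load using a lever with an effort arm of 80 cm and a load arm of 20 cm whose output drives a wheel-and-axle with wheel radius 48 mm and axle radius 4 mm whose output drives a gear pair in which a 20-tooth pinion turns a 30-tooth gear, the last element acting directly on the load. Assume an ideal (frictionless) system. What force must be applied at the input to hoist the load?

Lever MA = effort arm / load arm = 80/20 = 4.
Wheel-and-axle MA = R/r = 48/4 = 12.
Gear pair MA = 30/20 = 1.5.
Combined ideal MA = 4 × 12 × 1.5 = 72.
Effort = load / MA = 1152 / 72 = 16 N.

16 N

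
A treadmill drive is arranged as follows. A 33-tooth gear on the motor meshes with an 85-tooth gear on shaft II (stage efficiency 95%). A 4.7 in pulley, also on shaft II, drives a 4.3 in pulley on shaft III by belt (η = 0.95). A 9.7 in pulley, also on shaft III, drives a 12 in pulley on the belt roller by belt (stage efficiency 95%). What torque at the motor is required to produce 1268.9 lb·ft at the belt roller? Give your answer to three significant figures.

Overall ratio R = 2.5758 × 0.91489 × 1.2371 = 2.9153; overall efficiency η = 0.95 × 0.95 × 0.95 = 0.8574.
Input torque = output torque / (R × η) = 1268.9 / (2.9153 × 0.8574) = 507.66 lb·ft.

508 lb·ft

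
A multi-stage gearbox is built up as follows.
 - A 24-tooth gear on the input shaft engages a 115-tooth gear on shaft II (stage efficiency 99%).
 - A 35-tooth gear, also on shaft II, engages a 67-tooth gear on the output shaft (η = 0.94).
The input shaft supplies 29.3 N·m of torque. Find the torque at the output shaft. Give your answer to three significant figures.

After the gear mesh (115/24): 29.3 × 4.7917 × 0.99 = 138.99 N·m
After the gear mesh (67/35): 138.99 × 1.9143 × 0.94 = 250.11 N·m

250 N·m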